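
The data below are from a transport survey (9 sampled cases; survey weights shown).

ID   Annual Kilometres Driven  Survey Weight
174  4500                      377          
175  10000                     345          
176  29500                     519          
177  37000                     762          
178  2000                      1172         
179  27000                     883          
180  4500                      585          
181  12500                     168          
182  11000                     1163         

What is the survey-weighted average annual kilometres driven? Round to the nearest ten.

15460

Weighted sum = 92361500
Sum of weights = 377 + 345 + 519 + 762 + 1172 + 883 + 585 + 168 + 1163 = 5974
Weighted mean = 92361500 / 5974 = 15460.579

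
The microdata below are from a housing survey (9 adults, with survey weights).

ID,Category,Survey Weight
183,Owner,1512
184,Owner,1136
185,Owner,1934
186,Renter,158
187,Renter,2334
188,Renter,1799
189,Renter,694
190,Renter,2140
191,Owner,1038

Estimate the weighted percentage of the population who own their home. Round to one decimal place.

44.1

Sum of weights for 'Owner' = 1512 + 1136 + 1934 + 1038 = 5620
Total weight = 1512 + 1136 + 1934 + 158 + 2334 + 1799 + 694 + 2140 + 1038 = 12745
Weighted proportion = 5620 / 12745 = 0.44095724 → 44.095724%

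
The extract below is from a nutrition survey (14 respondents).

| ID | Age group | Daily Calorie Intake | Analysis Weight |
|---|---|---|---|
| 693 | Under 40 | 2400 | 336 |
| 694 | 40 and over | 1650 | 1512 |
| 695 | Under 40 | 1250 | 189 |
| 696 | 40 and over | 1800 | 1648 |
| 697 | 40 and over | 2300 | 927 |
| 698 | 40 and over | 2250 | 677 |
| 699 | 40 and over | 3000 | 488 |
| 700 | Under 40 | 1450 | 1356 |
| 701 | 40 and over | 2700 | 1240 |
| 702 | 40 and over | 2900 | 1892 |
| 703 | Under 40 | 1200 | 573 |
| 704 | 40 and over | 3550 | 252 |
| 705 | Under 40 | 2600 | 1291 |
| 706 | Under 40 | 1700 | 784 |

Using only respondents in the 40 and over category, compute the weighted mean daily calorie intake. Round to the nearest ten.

2350

40 and over rows: 694, 696, 697, 698, 699, 701, 702, 704
Weighted sum = 1650×1512 + 1800×1648 + 2300×927 + 2250×677 + 3000×488 + 2700×1240 + 2900×1892 + 3550×252
  = 2494800 + 2966400 + 2132100 + 1523250 + 1464000 + 3348000 + 5486800 + 894600 = 20309950
Sum of weights = 1512 + 1648 + 927 + 677 + 488 + 1240 + 1892 + 252 = 8636
Weighted mean = 20309950 / 8636 = 2351.7774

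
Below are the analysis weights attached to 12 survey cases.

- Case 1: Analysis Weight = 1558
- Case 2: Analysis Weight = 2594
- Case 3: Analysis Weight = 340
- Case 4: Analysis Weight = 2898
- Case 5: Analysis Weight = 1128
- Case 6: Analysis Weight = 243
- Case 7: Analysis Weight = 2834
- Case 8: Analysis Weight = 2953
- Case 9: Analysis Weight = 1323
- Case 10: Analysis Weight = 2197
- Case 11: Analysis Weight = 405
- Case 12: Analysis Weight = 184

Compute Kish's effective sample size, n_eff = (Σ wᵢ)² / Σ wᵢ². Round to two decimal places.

Σ wᵢ = 1558 + 2594 + 340 + 2898 + 1128 + 243 + 2834 + 2953 + 1323 + 2197 + 405 + 184 = 18657
Σ wᵢ² = 42528421
n_eff = 18657² / 42528421 = 348083649 / 42528421 = 8.1847301

8.18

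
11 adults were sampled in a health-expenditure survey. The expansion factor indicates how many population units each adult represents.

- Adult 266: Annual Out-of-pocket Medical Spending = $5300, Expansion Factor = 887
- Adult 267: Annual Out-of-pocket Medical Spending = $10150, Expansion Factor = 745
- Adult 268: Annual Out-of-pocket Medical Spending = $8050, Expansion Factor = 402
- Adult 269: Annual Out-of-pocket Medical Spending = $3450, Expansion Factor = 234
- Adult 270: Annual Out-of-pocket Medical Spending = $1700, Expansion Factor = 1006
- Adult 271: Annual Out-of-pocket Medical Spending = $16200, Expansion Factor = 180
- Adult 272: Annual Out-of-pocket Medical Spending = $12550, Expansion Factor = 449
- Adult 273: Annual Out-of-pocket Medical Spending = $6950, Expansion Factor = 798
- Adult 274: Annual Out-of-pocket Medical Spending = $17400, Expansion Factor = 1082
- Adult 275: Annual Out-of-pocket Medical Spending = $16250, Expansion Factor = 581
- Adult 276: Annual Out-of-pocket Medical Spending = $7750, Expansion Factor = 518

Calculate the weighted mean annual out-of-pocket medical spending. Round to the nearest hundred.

9400

Weighted sum = 5300×887 + 10150×745 + 8050×402 + 3450×234 + 1700×1006 + 16200×180 + 12550×449 + 6950×798 + 17400×1082 + 16250×581 + 7750×518
  = 4701100 + 7561750 + 3236100 + 807300 + 1710200 + 2916000 + 5634950 + 5546100 + 18826800 + 9441250 + 4014500 = 64396050
Sum of weights = 887 + 745 + 402 + 234 + 1006 + 180 + 449 + 798 + 1082 + 581 + 518 = 6882
Weighted mean = 64396050 / 6882 = 9357.1709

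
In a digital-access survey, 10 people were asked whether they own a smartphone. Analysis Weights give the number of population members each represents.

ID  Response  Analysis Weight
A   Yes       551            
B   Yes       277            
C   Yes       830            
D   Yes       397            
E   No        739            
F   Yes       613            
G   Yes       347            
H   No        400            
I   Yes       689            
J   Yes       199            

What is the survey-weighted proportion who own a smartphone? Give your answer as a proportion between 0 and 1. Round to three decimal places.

0.774

Sum of weights for 'Yes' = 551 + 277 + 830 + 397 + 613 + 347 + 689 + 199 = 3903
Total weight = 551 + 277 + 830 + 397 + 739 + 613 + 347 + 400 + 689 + 199 = 5042
Weighted proportion = 3903 / 5042 = 0.77409758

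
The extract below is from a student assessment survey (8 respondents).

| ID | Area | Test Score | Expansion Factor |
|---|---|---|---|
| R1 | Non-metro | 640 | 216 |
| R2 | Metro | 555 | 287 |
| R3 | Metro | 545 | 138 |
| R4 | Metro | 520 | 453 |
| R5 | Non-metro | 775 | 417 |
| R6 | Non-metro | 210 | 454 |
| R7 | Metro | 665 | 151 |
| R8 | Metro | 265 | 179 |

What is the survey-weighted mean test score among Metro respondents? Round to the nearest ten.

510

Metro rows: R2, R3, R4, R7, R8
Weighted sum = 555×287 + 545×138 + 520×453 + 665×151 + 265×179
  = 159285 + 75210 + 235560 + 100415 + 47435 = 617905
Sum of weights = 287 + 138 + 453 + 151 + 179 = 1208
Weighted mean = 617905 / 1208 = 511.51076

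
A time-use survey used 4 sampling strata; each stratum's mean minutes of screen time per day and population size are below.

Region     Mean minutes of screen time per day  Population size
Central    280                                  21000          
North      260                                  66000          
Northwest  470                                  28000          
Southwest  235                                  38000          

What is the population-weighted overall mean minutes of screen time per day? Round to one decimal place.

295.0

Σ Nₕ·x̄ₕ = 280×21000 + 260×66000 + 470×28000 + 235×38000
  = 5880000 + 17160000 + 13160000 + 8930000 = 45130000
Σ Nₕ = 21000 + 66000 + 28000 + 38000 = 153000
Overall mean = 45130000 / 153000 = 294.96732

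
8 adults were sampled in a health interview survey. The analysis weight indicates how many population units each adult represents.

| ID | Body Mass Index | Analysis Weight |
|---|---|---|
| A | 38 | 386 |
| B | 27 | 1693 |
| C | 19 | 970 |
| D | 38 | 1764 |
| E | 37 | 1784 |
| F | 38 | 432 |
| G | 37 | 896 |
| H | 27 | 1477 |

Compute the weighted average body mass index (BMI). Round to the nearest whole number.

Weighted sum = 38×386 + 27×1693 + 19×970 + 38×1764 + 37×1784 + 38×432 + 37×896 + 27×1477
  = 14668 + 45711 + 18430 + 67032 + 66008 + 16416 + 33152 + 39879 = 301296
Sum of weights = 386 + 1693 + 970 + 1764 + 1784 + 432 + 896 + 1477 = 9402
Weighted mean = 301296 / 9402 = 32.045948

32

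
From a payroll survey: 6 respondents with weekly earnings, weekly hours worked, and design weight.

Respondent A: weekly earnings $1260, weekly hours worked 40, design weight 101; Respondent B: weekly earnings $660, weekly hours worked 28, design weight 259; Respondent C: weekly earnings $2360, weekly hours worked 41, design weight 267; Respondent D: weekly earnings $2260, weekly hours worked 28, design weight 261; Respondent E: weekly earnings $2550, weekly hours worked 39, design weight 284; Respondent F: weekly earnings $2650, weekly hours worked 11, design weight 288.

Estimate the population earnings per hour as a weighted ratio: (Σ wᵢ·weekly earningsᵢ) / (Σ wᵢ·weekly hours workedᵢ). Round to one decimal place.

68.6

Σ wᵢ·y = 3005580
Σ wᵢ·x = 40×101 + 28×259 + 41×267 + 28×261 + 39×284 + 11×288
  = 43791
Ratio = 3005580 / 43791 = 68.634651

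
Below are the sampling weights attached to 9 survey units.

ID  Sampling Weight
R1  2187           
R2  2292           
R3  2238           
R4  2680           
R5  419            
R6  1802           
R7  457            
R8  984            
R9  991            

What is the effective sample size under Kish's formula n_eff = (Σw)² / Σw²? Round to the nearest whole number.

7

Σ wᵢ = 2187 + 2292 + 2238 + 2680 + 419 + 1802 + 457 + 984 + 991 = 14050
Σ wᵢ² = 4782969 + 5253264 + 5008644 + 7182400 + 175561 + 3247204 + 208849 + 968256 + 982081 = 27809228
n_eff = 14050² / 27809228 = 197402500 / 27809228 = 7.0984531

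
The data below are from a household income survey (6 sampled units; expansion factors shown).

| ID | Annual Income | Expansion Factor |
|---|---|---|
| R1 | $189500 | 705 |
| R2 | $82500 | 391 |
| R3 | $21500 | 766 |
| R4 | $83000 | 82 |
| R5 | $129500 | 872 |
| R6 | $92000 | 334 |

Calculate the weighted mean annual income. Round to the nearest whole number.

105645

Weighted sum = 189500×705 + 82500×391 + 21500×766 + 83000×82 + 129500×872 + 92000×334
  = 133597500 + 32257500 + 16469000 + 6806000 + 112924000 + 30728000 = 332782000
Sum of weights = 705 + 391 + 766 + 82 + 872 + 334 = 3150
Weighted mean = 332782000 / 3150 = 105645.08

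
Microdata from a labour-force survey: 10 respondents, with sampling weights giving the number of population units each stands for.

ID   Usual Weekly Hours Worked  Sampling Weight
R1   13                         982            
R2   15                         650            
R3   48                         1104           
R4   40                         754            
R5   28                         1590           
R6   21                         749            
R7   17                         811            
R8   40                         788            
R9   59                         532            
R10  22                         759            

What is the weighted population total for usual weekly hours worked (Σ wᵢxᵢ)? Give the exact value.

Weighted total = 13×982 + 15×650 + 48×1104 + 40×754 + 28×1590 + 21×749 + 17×811 + 40×788 + 59×532 + 22×759
  = 259310

259310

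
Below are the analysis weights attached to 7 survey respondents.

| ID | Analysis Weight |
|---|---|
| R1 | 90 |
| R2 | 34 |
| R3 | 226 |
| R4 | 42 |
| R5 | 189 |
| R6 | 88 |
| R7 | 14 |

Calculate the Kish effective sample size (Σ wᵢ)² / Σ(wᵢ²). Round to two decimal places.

4.41

Σ wᵢ = 90 + 34 + 226 + 42 + 189 + 88 + 14 = 683
Σ wᵢ² = 8100 + 1156 + 51076 + 1764 + 35721 + 7744 + 196 = 105757
n_eff = 683² / 105757 = 466489 / 105757 = 4.4109515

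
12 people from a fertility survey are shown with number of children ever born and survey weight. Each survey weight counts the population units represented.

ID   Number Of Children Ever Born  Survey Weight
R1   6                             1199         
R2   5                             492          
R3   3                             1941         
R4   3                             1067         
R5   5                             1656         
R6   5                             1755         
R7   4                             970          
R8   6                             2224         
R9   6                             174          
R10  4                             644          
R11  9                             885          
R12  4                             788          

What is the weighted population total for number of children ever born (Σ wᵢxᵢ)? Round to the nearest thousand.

68000

Weighted total = 6×1199 + 5×492 + 3×1941 + 3×1067 + 5×1656 + 5×1755 + 4×970 + 6×2224 + 6×174 + 4×644 + 9×885 + 4×788
  = 7194 + 2460 + 5823 + 3201 + 8280 + 8775 + 3880 + 13344 + 1044 + 2576 + 7965 + 3152 = 67694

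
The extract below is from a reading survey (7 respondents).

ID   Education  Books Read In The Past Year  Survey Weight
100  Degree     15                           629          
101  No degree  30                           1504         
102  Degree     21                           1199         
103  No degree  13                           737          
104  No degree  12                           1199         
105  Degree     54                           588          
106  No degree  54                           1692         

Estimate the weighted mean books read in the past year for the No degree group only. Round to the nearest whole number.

No degree rows: 101, 103, 104, 106
Weighted sum = 30×1504 + 13×737 + 12×1199 + 54×1692
  = 45120 + 9581 + 14388 + 91368 = 160457
Sum of weights = 1504 + 737 + 1199 + 1692 = 5132
Weighted mean = 160457 / 5132 = 31.265978

31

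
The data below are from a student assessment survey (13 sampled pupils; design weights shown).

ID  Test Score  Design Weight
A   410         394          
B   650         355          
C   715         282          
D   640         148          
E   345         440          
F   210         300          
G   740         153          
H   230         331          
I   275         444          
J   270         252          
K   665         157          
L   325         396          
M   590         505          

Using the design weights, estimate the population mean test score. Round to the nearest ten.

440

Weighted sum = 1813985
Sum of weights = 4157
Weighted mean = 1813985 / 4157 = 436.36878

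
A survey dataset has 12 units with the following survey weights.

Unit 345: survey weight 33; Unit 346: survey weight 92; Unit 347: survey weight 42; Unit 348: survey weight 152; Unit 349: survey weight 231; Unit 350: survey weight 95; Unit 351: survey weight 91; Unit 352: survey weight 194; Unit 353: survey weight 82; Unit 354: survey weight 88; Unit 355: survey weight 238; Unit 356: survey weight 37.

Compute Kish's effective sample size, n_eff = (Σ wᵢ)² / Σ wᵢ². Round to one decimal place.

Σ wᵢ = 33 + 92 + 42 + 152 + 231 + 95 + 91 + 194 + 82 + 88 + 238 + 37 = 1375
Σ wᵢ² = 215205
n_eff = 1375² / 215205 = 1890625 / 215205 = 8.785228

8.8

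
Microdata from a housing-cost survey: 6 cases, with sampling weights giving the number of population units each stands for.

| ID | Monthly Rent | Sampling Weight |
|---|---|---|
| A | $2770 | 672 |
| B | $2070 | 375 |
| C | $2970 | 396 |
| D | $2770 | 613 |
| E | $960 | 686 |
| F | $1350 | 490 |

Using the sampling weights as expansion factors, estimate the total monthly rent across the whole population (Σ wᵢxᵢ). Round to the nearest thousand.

6832000

Weighted total = 2770×672 + 2070×375 + 2970×396 + 2770×613 + 960×686 + 1350×490
  = 1861440 + 776250 + 1176120 + 1698010 + 658560 + 661500 = 6831880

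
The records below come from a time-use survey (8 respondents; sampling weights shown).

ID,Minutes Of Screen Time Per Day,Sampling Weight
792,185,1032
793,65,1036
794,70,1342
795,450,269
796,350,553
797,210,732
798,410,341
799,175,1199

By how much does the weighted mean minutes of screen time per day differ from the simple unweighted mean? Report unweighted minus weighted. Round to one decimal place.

59.5

Unweighted sum = 185 + 65 + 70 + 450 + 350 + 210 + 410 + 175 = 1915
Unweighted mean = 1915 / 8 = 239.375
Weighted sum = 1170155
Sum of weights = 1032 + 1036 + 1342 + 269 + 553 + 732 + 341 + 1199 = 6504
Weighted mean = 1170155 / 6504 = 179.91313
Difference (unweighted minus weighted) = 59.46187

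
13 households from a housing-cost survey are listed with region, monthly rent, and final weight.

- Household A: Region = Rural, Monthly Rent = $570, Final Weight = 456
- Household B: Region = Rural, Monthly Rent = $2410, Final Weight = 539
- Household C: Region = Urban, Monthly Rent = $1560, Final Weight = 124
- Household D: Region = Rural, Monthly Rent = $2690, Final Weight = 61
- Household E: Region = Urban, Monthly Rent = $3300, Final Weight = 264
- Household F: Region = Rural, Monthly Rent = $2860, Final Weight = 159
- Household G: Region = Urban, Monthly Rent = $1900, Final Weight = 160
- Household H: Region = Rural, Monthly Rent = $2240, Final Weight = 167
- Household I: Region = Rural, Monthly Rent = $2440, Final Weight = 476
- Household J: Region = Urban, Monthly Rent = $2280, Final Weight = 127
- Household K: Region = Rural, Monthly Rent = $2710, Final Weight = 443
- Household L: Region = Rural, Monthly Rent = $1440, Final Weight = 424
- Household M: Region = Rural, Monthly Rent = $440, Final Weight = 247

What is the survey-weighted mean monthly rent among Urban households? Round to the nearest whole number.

2457

Urban rows: C, E, G, J
Weighted sum = 1560×124 + 3300×264 + 1900×160 + 2280×127
  = 193440 + 871200 + 304000 + 289560 = 1658200
Sum of weights = 124 + 264 + 160 + 127 = 675
Weighted mean = 1658200 / 675 = 2456.5926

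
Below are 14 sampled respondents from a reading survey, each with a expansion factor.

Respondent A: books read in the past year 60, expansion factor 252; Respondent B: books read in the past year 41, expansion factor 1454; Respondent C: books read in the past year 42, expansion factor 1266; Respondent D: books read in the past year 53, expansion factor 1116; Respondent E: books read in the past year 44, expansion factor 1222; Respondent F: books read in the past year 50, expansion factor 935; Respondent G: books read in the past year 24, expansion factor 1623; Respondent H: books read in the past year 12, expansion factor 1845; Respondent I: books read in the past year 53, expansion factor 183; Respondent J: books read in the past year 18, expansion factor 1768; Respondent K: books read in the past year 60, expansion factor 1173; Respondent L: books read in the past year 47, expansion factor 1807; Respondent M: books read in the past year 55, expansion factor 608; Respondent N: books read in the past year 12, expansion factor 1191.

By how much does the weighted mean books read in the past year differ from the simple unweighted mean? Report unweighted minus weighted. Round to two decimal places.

Unweighted sum = 571
Unweighted mean = 571 / 14 = 40.785714
Weighted sum = 593228
Sum of weights = 16443
Weighted mean = 593228 / 16443 = 36.077845
Difference (unweighted minus weighted) = 4.7078696

4.71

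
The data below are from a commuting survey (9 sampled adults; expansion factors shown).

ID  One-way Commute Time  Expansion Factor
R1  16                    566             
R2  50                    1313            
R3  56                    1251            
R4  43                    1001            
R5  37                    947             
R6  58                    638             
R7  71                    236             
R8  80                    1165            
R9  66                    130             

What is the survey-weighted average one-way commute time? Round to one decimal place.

Weighted sum = 16×566 + 50×1313 + 56×1251 + 43×1001 + 37×947 + 58×638 + 71×236 + 80×1165 + 66×130
  = 9056 + 65650 + 70056 + 43043 + 35039 + 37004 + 16756 + 93200 + 8580 = 378384
Sum of weights = 7247
Weighted mean = 378384 / 7247 = 52.212502

52.2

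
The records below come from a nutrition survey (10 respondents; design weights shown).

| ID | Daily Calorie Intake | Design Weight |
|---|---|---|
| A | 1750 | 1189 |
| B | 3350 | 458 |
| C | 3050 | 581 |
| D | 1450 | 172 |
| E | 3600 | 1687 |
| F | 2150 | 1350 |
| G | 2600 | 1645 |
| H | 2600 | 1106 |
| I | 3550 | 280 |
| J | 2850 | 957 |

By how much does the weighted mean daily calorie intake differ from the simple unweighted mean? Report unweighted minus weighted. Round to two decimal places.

-9.11

Unweighted sum = 1750 + 3350 + 3050 + 1450 + 3600 + 2150 + 2600 + 2600 + 3550 + 2850 = 26950
Unweighted mean = 26950 / 10 = 2695
Weighted sum = 25486250
Sum of weights = 1189 + 458 + 581 + 172 + 1687 + 1350 + 1645 + 1106 + 280 + 957 = 9425
Weighted mean = 25486250 / 9425 = 2704.1114
Difference (unweighted minus weighted) = -9.1114058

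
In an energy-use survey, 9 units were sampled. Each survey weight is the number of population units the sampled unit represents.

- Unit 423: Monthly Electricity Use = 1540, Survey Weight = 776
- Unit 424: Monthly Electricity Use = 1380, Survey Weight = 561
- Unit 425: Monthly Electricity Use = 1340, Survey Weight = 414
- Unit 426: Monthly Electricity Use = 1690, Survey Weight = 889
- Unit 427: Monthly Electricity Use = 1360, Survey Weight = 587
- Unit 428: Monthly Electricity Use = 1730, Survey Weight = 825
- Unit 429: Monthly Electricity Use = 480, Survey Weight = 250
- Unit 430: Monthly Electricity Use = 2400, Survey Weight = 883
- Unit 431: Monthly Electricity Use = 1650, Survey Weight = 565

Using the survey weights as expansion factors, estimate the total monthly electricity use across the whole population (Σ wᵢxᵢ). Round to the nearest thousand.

9423000

Weighted total = 9423410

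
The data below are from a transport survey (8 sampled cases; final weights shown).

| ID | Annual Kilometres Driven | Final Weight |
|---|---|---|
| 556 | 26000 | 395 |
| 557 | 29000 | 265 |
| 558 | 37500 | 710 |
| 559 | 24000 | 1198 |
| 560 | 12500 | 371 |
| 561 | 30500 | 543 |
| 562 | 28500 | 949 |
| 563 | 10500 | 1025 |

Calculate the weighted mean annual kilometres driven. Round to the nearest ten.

24260

Weighted sum = 26000×395 + 29000×265 + 37500×710 + 24000×1198 + 12500×371 + 30500×543 + 28500×949 + 10500×1025
  = 10270000 + 7685000 + 26625000 + 28752000 + 4637500 + 16561500 + 27046500 + 10762500 = 132340000
Sum of weights = 395 + 265 + 710 + 1198 + 371 + 543 + 949 + 1025 = 5456
Weighted mean = 132340000 / 5456 = 24255.865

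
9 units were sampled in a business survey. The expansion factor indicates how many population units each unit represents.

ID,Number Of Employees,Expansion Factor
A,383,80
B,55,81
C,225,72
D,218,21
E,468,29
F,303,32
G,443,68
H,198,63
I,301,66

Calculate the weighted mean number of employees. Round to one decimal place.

Weighted sum = 383×80 + 55×81 + 225×72 + 218×21 + 468×29 + 303×32 + 443×68 + 198×63 + 301×66
  = 30640 + 4455 + 16200 + 4578 + 13572 + 9696 + 30124 + 12474 + 19866 = 141605
Sum of weights = 80 + 81 + 72 + 21 + 29 + 32 + 68 + 63 + 66 = 512
Weighted mean = 141605 / 512 = 276.57227

276.6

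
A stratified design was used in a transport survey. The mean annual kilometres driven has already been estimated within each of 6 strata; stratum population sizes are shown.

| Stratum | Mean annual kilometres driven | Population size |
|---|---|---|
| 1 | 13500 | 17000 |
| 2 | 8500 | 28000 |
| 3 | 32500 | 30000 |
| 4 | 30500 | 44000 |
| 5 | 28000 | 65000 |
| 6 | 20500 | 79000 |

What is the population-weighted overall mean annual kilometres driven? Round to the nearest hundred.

23700

Σ Nₕ·x̄ₕ = 13500×17000 + 8500×28000 + 32500×30000 + 30500×44000 + 28000×65000 + 20500×79000
  = 229500000 + 238000000 + 975000000 + 1342000000 + 1820000000 + 1619500000 = 6224000000
Σ Nₕ = 17000 + 28000 + 30000 + 44000 + 65000 + 79000 = 263000
Overall mean = 6224000000 / 263000 = 23665.399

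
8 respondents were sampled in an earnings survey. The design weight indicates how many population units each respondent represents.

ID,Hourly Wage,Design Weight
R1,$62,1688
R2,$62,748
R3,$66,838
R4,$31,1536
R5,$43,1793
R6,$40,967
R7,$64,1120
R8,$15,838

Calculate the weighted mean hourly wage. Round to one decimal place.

Weighted sum = 453985
Sum of weights = 9528
Weighted mean = 453985 / 9528 = 47.64746

47.6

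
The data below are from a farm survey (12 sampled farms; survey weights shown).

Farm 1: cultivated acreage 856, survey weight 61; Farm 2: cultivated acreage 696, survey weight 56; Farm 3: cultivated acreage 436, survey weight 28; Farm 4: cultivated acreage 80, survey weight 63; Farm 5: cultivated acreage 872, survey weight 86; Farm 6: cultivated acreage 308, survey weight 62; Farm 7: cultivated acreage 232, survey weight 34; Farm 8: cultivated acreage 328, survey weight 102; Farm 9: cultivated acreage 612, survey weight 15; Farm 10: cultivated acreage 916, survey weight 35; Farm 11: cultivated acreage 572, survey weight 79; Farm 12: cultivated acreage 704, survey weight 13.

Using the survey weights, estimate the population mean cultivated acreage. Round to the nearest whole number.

535

Weighted sum = 856×61 + 696×56 + 436×28 + 80×63 + 872×86 + 308×62 + 232×34 + 328×102 + 612×15 + 916×35 + 572×79 + 704×13
  = 52216 + 38976 + 12208 + 5040 + 74992 + 19096 + 7888 + 33456 + 9180 + 32060 + 45188 + 9152 = 339452
Sum of weights = 61 + 56 + 28 + 63 + 86 + 62 + 34 + 102 + 15 + 35 + 79 + 13 = 634
Weighted mean = 339452 / 634 = 535.41325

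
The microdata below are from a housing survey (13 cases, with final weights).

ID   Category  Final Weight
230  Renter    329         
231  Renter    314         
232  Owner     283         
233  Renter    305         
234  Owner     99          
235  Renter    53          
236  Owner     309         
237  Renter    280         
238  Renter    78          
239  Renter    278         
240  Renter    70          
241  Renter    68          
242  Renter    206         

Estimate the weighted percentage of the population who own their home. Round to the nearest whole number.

Sum of weights for 'Owner' = 283 + 99 + 309 = 691
Total weight = 2672
Weighted proportion = 691 / 2672 = 0.25860778 → 25.860778%

26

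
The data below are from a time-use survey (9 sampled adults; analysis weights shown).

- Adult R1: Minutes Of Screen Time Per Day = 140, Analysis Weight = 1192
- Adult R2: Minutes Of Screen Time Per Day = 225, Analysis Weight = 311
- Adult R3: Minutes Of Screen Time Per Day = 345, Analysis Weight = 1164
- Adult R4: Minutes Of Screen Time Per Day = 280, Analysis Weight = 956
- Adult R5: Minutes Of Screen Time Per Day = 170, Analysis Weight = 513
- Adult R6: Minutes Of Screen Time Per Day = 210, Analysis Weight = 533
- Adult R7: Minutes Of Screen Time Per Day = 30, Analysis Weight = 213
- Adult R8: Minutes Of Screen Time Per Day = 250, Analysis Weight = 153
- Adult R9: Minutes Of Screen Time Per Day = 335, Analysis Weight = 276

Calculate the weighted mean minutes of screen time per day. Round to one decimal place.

233.9

Weighted sum = 140×1192 + 225×311 + 345×1164 + 280×956 + 170×513 + 210×533 + 30×213 + 250×153 + 335×276
  = 1242355
Sum of weights = 1192 + 311 + 1164 + 956 + 513 + 533 + 213 + 153 + 276 = 5311
Weighted mean = 1242355 / 5311 = 233.92111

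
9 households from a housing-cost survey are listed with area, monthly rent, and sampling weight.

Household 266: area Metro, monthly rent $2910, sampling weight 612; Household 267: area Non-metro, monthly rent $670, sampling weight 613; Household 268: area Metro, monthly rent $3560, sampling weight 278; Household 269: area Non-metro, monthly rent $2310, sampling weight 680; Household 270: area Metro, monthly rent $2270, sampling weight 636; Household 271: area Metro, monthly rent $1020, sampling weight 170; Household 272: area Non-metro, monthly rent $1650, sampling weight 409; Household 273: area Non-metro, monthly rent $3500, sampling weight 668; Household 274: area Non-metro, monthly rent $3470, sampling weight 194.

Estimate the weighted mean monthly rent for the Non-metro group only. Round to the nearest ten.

Non-metro rows: 267, 269, 272, 273, 274
Weighted sum = 670×613 + 2310×680 + 1650×409 + 3500×668 + 3470×194
  = 410710 + 1570800 + 674850 + 2338000 + 673180 = 5667540
Sum of weights = 613 + 680 + 409 + 668 + 194 = 2564
Weighted mean = 5667540 / 2564 = 2210.429

2210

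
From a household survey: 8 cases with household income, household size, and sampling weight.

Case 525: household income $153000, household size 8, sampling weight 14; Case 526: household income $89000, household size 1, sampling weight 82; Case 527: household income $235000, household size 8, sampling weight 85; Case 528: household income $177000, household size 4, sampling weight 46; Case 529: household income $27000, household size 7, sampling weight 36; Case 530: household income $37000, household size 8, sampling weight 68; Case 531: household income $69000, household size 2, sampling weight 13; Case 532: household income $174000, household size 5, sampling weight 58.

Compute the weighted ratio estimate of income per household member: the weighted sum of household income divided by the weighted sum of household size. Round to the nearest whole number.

Σ wᵢ·y = 153000×14 + 89000×82 + 235000×85 + 177000×46 + 27000×36 + 37000×68 + 69000×13 + 174000×58
  = 52034000
Σ wᵢ·x = 8×14 + 1×82 + 8×85 + 4×46 + 7×36 + 8×68 + 2×13 + 5×58
  = 112 + 82 + 680 + 184 + 252 + 544 + 26 + 290 = 2170
Ratio = 52034000 / 2170 = 23978.802

23979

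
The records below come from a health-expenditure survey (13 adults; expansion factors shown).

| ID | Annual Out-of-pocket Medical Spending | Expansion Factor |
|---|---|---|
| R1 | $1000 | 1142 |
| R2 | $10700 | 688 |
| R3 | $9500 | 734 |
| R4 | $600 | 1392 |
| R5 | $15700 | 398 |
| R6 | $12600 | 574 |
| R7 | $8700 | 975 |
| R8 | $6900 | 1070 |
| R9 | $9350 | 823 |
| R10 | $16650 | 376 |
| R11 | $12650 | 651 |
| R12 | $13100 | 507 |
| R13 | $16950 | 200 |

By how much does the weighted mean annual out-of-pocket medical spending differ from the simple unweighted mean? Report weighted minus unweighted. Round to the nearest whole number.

-2166

Unweighted sum = 134400
Unweighted mean = 134400 / 13 = 10338.462
Weighted sum = 77880600
Sum of weights = 9530
Weighted mean = 77880600 / 9530 = 8172.1511
Difference (weighted minus unweighted) = -2166.3104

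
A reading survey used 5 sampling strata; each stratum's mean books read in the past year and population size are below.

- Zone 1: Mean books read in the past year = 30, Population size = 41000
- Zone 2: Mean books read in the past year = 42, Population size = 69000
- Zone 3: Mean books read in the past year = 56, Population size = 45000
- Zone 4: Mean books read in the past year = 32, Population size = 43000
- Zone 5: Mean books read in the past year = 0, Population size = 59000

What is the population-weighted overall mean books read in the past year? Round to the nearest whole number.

31

Σ Nₕ·x̄ₕ = 30×41000 + 42×69000 + 56×45000 + 32×43000 + 0×59000
  = 1230000 + 2898000 + 2520000 + 1376000 + 0 = 8024000
Σ Nₕ = 257000
Overall mean = 8024000 / 257000 = 31.22179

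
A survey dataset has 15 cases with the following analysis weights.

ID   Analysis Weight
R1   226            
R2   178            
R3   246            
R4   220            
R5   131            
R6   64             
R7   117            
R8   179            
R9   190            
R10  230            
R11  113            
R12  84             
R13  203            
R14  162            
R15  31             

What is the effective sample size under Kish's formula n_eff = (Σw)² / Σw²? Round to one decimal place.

12.9

Σ wᵢ = 2374
Σ wᵢ² = 435902
n_eff = 2374² / 435902 = 5635876 / 435902 = 12.929227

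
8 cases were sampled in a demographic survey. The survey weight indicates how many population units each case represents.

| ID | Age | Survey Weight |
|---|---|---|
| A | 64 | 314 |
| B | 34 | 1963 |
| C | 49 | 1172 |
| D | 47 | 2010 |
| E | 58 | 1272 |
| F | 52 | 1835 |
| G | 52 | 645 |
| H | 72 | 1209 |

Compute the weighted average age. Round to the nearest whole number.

51

Weighted sum = 528520
Sum of weights = 10420
Weighted mean = 528520 / 10420 = 50.721689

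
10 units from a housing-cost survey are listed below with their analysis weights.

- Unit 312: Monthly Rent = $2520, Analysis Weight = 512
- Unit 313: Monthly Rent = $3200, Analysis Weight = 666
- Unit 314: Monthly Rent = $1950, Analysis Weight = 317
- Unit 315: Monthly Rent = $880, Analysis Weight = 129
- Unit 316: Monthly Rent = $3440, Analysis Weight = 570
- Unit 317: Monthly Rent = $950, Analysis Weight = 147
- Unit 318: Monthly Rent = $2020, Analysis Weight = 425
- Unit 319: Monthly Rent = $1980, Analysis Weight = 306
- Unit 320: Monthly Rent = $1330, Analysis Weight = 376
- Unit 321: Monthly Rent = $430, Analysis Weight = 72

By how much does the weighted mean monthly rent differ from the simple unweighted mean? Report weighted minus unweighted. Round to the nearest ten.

Unweighted sum = 18700
Unweighted mean = 18700 / 10 = 1870
Weighted sum = 2520×512 + 3200×666 + 1950×317 + 880×129 + 3440×570 + 950×147 + 2020×425 + 1980×306 + 1330×376 + 430×72
  = 1290240 + 2131200 + 618150 + 113520 + 1960800 + 139650 + 858500 + 605880 + 500080 + 30960 = 8248980
Sum of weights = 512 + 666 + 317 + 129 + 570 + 147 + 425 + 306 + 376 + 72 = 3520
Weighted mean = 8248980 / 3520 = 2343.4602
Difference (weighted minus unweighted) = 473.46023

470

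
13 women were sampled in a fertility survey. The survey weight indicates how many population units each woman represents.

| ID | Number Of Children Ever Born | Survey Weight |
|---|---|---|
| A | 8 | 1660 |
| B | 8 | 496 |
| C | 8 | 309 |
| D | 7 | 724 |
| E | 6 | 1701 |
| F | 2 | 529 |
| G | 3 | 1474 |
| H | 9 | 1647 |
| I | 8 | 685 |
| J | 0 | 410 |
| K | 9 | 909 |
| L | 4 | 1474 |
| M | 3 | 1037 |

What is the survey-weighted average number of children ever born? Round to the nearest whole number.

6

Weighted sum = 77965
Sum of weights = 13055
Weighted mean = 77965 / 13055 = 5.9720414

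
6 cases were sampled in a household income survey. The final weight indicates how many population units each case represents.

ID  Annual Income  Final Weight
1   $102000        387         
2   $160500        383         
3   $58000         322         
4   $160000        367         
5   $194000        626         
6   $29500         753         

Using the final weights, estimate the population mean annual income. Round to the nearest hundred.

113500

Weighted sum = 102000×387 + 160500×383 + 58000×322 + 160000×367 + 194000×626 + 29500×753
  = 321999000
Sum of weights = 387 + 383 + 322 + 367 + 626 + 753 = 2838
Weighted mean = 321999000 / 2838 = 113459.83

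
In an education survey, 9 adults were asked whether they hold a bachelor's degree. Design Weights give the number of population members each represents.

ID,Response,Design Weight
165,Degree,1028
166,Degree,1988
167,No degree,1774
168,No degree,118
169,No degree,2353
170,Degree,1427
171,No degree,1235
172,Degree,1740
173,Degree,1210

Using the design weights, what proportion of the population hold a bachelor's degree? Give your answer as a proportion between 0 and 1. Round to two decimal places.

Sum of weights for 'Degree' = 1028 + 1988 + 1427 + 1740 + 1210 = 7393
Total weight = 1028 + 1988 + 1774 + 118 + 2353 + 1427 + 1235 + 1740 + 1210 = 12873
Weighted proportion = 7393 / 12873 = 0.5743028

0.57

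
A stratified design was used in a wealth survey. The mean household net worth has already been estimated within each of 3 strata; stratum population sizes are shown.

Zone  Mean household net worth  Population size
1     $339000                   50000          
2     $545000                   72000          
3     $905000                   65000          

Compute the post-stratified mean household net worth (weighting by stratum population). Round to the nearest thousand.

615000

Σ Nₕ·x̄ₕ = 339000×50000 + 545000×72000 + 905000×65000
  = 16950000000 + 39240000000 + 58825000000 = 115015000000
Σ Nₕ = 187000
Overall mean = 115015000000 / 187000 = 615053.48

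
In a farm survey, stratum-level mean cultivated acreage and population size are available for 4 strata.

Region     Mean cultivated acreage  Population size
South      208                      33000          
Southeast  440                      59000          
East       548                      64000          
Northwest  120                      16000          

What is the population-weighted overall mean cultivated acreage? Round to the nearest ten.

Σ Nₕ·x̄ₕ = 208×33000 + 440×59000 + 548×64000 + 120×16000
  = 69816000
Σ Nₕ = 33000 + 59000 + 64000 + 16000 = 172000
Overall mean = 69816000 / 172000 = 405.90698

410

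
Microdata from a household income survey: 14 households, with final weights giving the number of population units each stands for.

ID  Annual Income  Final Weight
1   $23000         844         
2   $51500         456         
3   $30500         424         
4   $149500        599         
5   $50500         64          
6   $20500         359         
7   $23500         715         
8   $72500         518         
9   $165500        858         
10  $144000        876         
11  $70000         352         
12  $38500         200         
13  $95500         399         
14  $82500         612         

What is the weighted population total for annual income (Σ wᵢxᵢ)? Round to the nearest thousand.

599405000

Weighted total = 599405000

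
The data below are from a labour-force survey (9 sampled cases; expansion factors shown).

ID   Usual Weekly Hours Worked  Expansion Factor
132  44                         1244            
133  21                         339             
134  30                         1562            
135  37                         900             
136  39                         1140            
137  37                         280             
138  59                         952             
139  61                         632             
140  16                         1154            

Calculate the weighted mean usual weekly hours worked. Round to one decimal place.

Weighted sum = 44×1244 + 21×339 + 30×1562 + 37×900 + 39×1140 + 37×280 + 59×952 + 61×632 + 16×1154
  = 54736 + 7119 + 46860 + 33300 + 44460 + 10360 + 56168 + 38552 + 18464 = 310019
Sum of weights = 1244 + 339 + 1562 + 900 + 1140 + 280 + 952 + 632 + 1154 = 8203
Weighted mean = 310019 / 8203 = 37.793368

37.8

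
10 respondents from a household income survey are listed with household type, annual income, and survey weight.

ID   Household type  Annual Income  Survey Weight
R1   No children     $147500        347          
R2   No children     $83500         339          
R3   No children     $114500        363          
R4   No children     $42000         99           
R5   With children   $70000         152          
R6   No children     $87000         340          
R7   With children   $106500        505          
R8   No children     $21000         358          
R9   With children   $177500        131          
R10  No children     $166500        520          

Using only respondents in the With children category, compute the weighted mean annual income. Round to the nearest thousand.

With children rows: R5, R7, R9
Weighted sum = 70000×152 + 106500×505 + 177500×131
  = 10640000 + 53782500 + 23252500 = 87675000
Sum of weights = 152 + 505 + 131 = 788
Weighted mean = 87675000 / 788 = 111262.69

111000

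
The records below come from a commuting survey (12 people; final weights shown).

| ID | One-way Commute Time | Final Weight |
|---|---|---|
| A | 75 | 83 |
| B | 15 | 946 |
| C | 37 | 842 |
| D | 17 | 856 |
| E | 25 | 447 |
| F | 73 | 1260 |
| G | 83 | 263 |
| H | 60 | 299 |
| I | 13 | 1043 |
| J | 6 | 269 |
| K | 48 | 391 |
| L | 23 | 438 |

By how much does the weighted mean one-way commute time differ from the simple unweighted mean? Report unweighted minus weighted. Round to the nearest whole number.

4

Unweighted sum = 475
Unweighted mean = 475 / 12 = 39.583333
Weighted sum = 75×83 + 15×946 + 37×842 + 17×856 + 25×447 + 73×1260 + 83×263 + 60×299 + 13×1043 + 6×269 + 48×391 + 23×438
  = 6225 + 14190 + 31154 + 14552 + 11175 + 91980 + 21829 + 17940 + 13559 + 1614 + 18768 + 10074 = 253060
Sum of weights = 83 + 946 + 842 + 856 + 447 + 1260 + 263 + 299 + 1043 + 269 + 391 + 438 = 7137
Weighted mean = 253060 / 7137 = 35.457475
Difference (unweighted minus weighted) = 4.1258582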